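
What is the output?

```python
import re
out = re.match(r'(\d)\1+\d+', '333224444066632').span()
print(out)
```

(0, 15)

A backreference is literal: `\1` must see the identical characters the first group matched.
`match` is anchored at position 0; if the pattern doesn't fit there, it returns None.
The match spans [0:15] → '333224444066632'.
Captured: group 1 = '3'.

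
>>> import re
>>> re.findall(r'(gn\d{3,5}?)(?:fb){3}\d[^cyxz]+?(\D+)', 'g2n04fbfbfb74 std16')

Pattern: the literal 'gn', then 3 to 5 of a digit (lazy) (captured); then the literal 'fb' repeated 3 times, then a digit, then one or more of any character except [cyxz] (lazy); then one or more of a non-digit (captured).
2 groups means each result is a tuple of 2 captured strings — 0 here.
Nothing in the string satisfies the pattern, so the list is empty.

[]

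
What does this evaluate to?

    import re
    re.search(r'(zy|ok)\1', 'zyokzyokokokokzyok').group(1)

'ok'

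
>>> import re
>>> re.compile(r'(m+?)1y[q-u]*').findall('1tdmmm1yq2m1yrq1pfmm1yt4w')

One capturing group, so `findall` returns just the captured substring from each match — 3 in all.

['mmm', 'm', 'mm']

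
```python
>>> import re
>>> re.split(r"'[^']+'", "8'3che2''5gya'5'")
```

['8', '', "5'"]

Matches to split on: at [1:8] → "'3che2'"; at [8:14] → "'5gya'".
The string is cut at each match, leaving 3 pieces.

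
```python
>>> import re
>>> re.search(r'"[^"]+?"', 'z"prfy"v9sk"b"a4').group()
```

`re.search` scans for the first position where the pattern succeeds.
The match spans [1:7] → '"prfy"'.

'"prfy"'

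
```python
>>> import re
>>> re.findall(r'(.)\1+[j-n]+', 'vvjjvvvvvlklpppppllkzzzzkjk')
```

['v', 'v', 'p', 'z']

After group 1 captures some text, `\1` only succeeds where that same text appears again.
With a single group, `findall` returns only what that group captured — 4 items.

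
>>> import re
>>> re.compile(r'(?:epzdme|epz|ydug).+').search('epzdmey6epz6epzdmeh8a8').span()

(0, 22)

`re.search` tries every starting position until one works.
The match spans [0:22] → 'epzdmey6epz6epzdmeh8a8'.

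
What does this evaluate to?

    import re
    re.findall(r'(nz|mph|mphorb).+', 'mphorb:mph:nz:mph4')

['mph']

`|` is ordered: at each position the engine commits to the first alternative that works.
Walking the string: at [0:18] match 'mphorb:mph:nz:mph4', group 1 = 'mph'.
One capturing group, so `findall` returns just the captured substring from the one match — 1 in all.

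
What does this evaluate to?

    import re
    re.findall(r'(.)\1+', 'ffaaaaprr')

['f', 'a', 'r']

The backreference `\1` re-matches whatever the first group consumed, character for character.
With a single group, `findall` returns only what that group captured — 3 items.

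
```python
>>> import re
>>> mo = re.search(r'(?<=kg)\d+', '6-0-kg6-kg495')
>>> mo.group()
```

'6'

The positive lookaround only admits positions where the adjacent text matches; those characters stay outside the span.
The match spans [6:7] → '6'.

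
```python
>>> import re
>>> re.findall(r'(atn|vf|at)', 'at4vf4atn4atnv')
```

The regex engine tests alternatives in the order written; an earlier branch that matches wins even if a later one would match more.
Walking the string: at [0:2] match 'at', group 1 = 'at'; at [3:5] match 'vf', group 1 = 'vf'; at [6:9] match 'atn', group 1 = 'atn'; at [10:13] match 'atn', group 1 = 'atn'.
One capturing group, so `findall` returns just the captured substring from each match — 4 in all.

['at', 'vf', 'atn', 'atn']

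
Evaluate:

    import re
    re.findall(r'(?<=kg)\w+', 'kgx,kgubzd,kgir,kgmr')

['x', 'ubzd', 'ir', 'mr']

Because the assertion is zero-width, the text it checks is not consumed and won't appear in the result.
No capturing groups, so `findall` returns the 4 full match strings.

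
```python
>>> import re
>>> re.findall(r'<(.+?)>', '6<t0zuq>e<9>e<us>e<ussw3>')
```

Because there's exactly one group, `findall` drops the full match and keeps group 1 from each hit.

['t0zuq', '9', 'us', 'ussw3']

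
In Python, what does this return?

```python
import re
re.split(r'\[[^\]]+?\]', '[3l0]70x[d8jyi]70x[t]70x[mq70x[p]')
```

['', '70x', '70x', '70x', '']

Matches to split on: at [0:5] → '[3l0]'; at [8:15] → '[d8jyi]'; at [18:21] → '[t]'; at [24:33] → '[mq70x[p]'.
Splitting on the pattern gives 5 pieces.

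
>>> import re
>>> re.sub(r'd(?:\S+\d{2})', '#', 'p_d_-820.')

Pattern: a literal 'd'; then one or more of a non-whitespace character, then exactly 2 of a digit (non-capturing group).
Matches: at [2:8] → 'd_-820'.
Every occurrence is swapped for '#'.

'p_#.'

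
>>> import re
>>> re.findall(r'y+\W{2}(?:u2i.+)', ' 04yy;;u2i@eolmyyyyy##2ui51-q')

The pattern matches one or more of a literal 'y', then exactly 2 of a non-word character; then the literal 'u2i', then one or more of any character (non-capturing group).
Matches: at [3:29] → 'yy;;u2i@eolmyyyyy##2ui51-q'.
`findall` yields the raw match text (1 of them) because the pattern has no groups.

['yy;;u2i@eolmyyyyy##2ui51-q']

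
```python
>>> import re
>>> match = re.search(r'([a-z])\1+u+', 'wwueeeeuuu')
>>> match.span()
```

(0, 3)

`\1` is not a pattern — it's the concrete string captured by group 1, re-applied verbatim.
The match spans [0:3] → 'wwu'.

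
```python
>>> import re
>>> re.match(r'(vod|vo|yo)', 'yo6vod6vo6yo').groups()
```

('yo',)

`re.match` won't scan ahead — the pattern has to work from the very first character.
The match spans [0:2] → 'yo'.
Captured: group 1 = 'yo'.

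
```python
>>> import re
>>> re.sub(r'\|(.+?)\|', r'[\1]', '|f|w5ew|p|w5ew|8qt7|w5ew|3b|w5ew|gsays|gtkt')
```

The `?` after the quantifier makes it lazy — it takes as little as possible before letting the rest of the pattern try.
Matches: at [0:3] → '|f|'; at [7:10] → '|p|'; at [14:20] → '|8qt7|'; at [24:28] → '|3b|'; at [32:39] → '|gsays|'.
`\1` in the replacement pulls in group 1's text for each match.

'[f]w5ew[p]w5ew[8qt7]w5ew[3b]w5ew[gsays]gtkt'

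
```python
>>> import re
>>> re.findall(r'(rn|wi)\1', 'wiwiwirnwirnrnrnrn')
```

After group 1 captures some text, `\1` only succeeds where that same text appears again.
Scanning left to right: at [0:4] match 'wiwi', group 1 = 'wi'; at [10:14] match 'rnrn', group 1 = 'rn'; at [14:18] match 'rnrn', group 1 = 'rn'.
`findall` collects group 1 from each match (3 total).

['wi', 'rn', 'rn']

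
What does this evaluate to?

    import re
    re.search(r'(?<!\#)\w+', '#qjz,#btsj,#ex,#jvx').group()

'jz'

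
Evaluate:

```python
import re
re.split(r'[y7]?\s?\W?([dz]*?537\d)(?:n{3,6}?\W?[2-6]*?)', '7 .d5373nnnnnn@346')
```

['', 'd5373', 'nnn@346']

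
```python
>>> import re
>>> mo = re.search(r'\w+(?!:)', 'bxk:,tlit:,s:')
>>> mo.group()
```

'bx'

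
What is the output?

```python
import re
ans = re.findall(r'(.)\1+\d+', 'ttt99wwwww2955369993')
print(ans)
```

`\1` has to match the exact text group 1 already captured.
With a single group, `findall` returns only what that group captured — 2 items.

['t', 'w']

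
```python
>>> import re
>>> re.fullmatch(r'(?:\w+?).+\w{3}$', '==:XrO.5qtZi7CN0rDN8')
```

None

The pattern matches one or more of a word character (lazy) (non-capturing group); then one or more of any character, then exactly 3 of a word character; then anchored at the end.
For `fullmatch`, every character of the input must be accounted for by the pattern.
Here the pattern can't cover the whole string, so the call returns None.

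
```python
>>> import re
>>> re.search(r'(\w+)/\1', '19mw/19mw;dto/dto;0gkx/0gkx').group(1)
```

'19mw'

`\1` is not a pattern — it's the concrete string captured by group 1, re-applied verbatim.
`re.search` scans for the first position where the pattern succeeds.
The match spans [0:9] → '19mw/19mw'.
Captured: group 1 = '19mw'.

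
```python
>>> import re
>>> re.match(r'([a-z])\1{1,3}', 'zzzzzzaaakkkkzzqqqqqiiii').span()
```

(0, 4)

`re.match` only tries the pattern at the start of the string.
The match spans [0:4] → 'zzzz'.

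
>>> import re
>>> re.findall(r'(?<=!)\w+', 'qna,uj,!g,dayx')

['g']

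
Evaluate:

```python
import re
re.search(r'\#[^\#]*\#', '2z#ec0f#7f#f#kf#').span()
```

The match spans [2:8] → '#ec0f#'.

(2, 8)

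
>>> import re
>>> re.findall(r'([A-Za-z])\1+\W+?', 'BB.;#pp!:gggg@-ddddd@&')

['B', 'p', 'g', 'd']

After group 1 captures some text, `\1` only succeeds where that same text appears again.
Walking the string: at [0:3] match 'BB.', group 1 = 'B'; at [5:8] match 'pp!', group 1 = 'p'; at [9:14] match 'gggg@', group 1 = 'g'; at [15:21] match 'ddddd@', group 1 = 'd'.
One capturing group, so `findall` returns just the captured substring from each match — 4 in all.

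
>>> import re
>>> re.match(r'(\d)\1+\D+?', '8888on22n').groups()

`\1` has to match the exact text group 1 already captured.
`match` is anchored at position 0; if the pattern doesn't fit there, it returns None.
The match spans [0:5] → '8888o'.
Captured: group 1 = '8'.

('8',)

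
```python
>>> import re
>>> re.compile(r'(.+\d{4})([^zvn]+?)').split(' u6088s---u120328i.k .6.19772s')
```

['', ' u6088s---u120328i.k .6.19772', 's', '']

Pattern: one or more of any character, then exactly 4 of a digit (captured); then one or more of any character except [zvn] (lazy) (captured).
`re.split` interleaves the captured-group text with the surrounding fragments.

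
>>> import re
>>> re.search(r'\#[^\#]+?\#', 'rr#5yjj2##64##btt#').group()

'#5yjj2#'

The match spans [2:9] → '#5yjj2#'.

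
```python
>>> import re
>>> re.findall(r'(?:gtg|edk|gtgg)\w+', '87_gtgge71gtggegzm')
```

['gtgge71gtggegzm']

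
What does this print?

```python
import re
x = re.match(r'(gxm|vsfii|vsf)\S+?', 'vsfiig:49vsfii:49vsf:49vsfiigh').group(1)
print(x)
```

vsfii

Alternation isn't longest-match — the leftmost alternative that fits at this position is chosen.
`re.match` only tries the pattern at the start of the string.
The match spans [0:6] → 'vsfiig'.
Captured: group 1 = 'vsfii'.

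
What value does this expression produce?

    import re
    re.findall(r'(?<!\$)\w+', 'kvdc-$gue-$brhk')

`(?!…)`/`(?<!…)` only lets a position through if the neighbouring text does NOT match; no characters are consumed.
With no groups in the pattern, `findall` gives back each whole match — 3 here.

['kvdc', 'ue', 'rhk']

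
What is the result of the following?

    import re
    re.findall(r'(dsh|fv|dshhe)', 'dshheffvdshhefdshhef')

['dsh', 'fv', 'dsh', 'dsh']

`|` is ordered: at each position the engine commits to the first alternative that works.
Walking the string: at [0:3] match 'dsh', group 1 = 'dsh'; at [6:8] match 'fv', group 1 = 'fv'; at [8:11] match 'dsh', group 1 = 'dsh'; at [14:17] match 'dsh', group 1 = 'dsh'.
Because there's exactly one group, `findall` drops the full match and keeps group 1 from each hit.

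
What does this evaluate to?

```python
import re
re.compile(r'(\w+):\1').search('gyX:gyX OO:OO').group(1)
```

'gyX'

`\1` is not a pattern — it's the concrete string captured by group 1, re-applied verbatim.
`re.search` tries every starting position until one works.
The match spans [0:7] → 'gyX:gyX'.
Captured: group 1 = 'gyX'.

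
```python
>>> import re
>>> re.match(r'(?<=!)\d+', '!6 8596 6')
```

None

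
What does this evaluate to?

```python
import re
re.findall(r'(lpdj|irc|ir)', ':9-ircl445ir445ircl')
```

Alternation tries branches left to right and keeps the first one that lets the overall match succeed at that position.
Scanning left to right: at [3:6] match 'irc', group 1 = 'irc'; at [10:12] match 'ir', group 1 = 'ir'; at [15:18] match 'irc', group 1 = 'irc'.
Because there's exactly one group, `findall` drops the full match and keeps group 1 from each hit.

['irc', 'ir', 'irc']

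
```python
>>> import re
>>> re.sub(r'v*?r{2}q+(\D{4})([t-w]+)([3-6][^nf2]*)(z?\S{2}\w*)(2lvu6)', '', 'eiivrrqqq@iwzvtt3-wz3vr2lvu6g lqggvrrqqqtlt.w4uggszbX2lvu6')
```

The pattern matches zero or more of a literal 'v' (lazy), then exactly 2 of a literal 'r', then one or more of the literal 'q'; then exactly 4 of a non-digit (captured); then one or more of a character in [t-w] (captured); then a character in [3-6], then zero or more of any character except [nf2] (captured); then optionally a literal 'z', then exactly 2 of a non-whitespace character, then zero or more of a word character (captured); then the literal '2lv', then the literal 'u6' (captured).
Matches: at [3:28] → 'vrrqqq@iwzvtt3-wz3vr2lvu6'; at [34:58] → 'vrrqqqtlt.w4uggszbX2lvu6'.
`sub` substitutes '' at each match site.

'eiig lqgg'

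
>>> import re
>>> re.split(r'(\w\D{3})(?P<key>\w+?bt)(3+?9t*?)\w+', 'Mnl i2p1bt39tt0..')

['', 'Mnl ', 'i2p1bt', '39', '..']

The pattern matches a word character, then exactly 3 of a non-digit (captured); then one or more of a word character (lazy), then the literal 'bt' (captured as 'key'); then one or more of a literal '3' (lazy), then a literal '9', then zero or more of a literal 't' (lazy) (captured); then one or more of a word character.
With the lazy modifier that quantifier settles for the fewest repetitions that let the rest of the pattern succeed (the atoms after it are unaffected and can still be greedy).
Matches to split on: at [0:15] → 'Mnl i2p1bt39tt0'.
The group in the pattern means `split` returns the separators' captures alongside the pieces.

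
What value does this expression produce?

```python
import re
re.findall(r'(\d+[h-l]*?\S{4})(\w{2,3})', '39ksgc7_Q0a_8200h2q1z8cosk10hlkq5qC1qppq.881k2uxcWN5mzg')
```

[('39ksgc', '7_Q'), ('0a_82', '00h'), ('2q1z8', 'cos'), ('10hlkq', '5qC'), ('881k2ux', 'cWN')]

The pattern matches one or more of a digit, then zero or more of a character in [h-l] (lazy), then exactly 4 of a non-whitespace character (captured); then 2 to 3 of a word character (captured).
`findall` packs the 2 group values into a tuple for every match.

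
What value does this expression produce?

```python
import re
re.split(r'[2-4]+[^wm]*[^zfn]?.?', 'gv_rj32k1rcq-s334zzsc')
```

This matches one or more of a character in [2-4], then zero or more of any character except [wm], then optionally any character except [zfn]; then optionally any character.
Matches to split on: at [5:21] → '32k1rcq-s334zzsc'.
Each match becomes a cut point; 2 segments remain.

['gv_rj', '']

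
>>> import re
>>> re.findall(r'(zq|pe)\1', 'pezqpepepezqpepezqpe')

`\1` has to match the exact text group 1 already captured.
`findall` collects group 1 from each match (2 total).

['pe', 'pe']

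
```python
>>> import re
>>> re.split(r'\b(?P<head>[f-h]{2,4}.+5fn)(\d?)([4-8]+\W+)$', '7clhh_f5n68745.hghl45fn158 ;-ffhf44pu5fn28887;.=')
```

The pattern matches a word boundary (`\b`, zero-width); then 2 to 4 of a character in [f-h], then one or more of any character, then the literal '5fn' (captured as 'head'); then optionally a digit (captured); then one or more of a character in [4-8], then one or more of a non-word character (captured); then anchored at the end.
Matches to split on: at [15:48] → 'hghl45fn158 ;-ffhf44pu5fn28887;.='.
Because the pattern has a capturing group, `split` also inserts each captured text between the pieces.

['7clhh_f5n68745.', 'hghl45fn158 ;-ffhf44pu5fn', '2', '8887;.=', '']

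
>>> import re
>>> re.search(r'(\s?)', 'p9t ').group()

''

The match spans [0:0] → ''.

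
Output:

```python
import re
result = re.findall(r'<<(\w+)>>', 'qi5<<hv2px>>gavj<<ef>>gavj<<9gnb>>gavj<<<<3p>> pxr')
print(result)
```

Walking the string: at [3:12] match '<<hv2px>>', group 1 = 'hv2px'; at [16:22] match '<<ef>>', group 1 = 'ef'; at [26:34] match '<<9gnb>>', group 1 = '9gnb'; at [40:46] match '<<3p>>', group 1 = '3p'.
With a single group, `findall` returns only what that group captured — 4 items.

['hv2px', 'ef', '9gnb', '3p']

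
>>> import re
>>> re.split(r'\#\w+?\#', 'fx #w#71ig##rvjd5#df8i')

['fx ', '71ig#', 'df8i']

Matches to split on: at [3:6] → '#w#'; at [11:18] → '#rvjd5#'.
Each match becomes a cut point; 3 segments remain.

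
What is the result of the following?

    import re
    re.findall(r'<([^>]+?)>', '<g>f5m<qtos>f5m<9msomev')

['g', 'qtos']

Scanning left to right: at [0:3] match '<g>', group 1 = 'g'; at [6:12] match '<qtos>', group 1 = 'qtos'.
One capturing group, so `findall` returns just the captured substring from each match — 2 in all.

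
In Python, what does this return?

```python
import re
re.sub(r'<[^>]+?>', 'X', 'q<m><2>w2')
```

'qXXw2'

Matches: at [1:4] → '<m>'; at [4:7] → '<2>'.
Each match is replaced by 'X'.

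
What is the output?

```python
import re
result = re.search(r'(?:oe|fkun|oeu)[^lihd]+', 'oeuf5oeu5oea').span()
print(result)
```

(0, 12)

Unlike `match`, `search` isn't anchored — it looks for the pattern anywhere in the string.
The match spans [0:12] → 'oeuf5oeu5oea'.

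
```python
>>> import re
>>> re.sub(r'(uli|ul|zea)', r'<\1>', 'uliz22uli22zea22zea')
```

`|` is ordered: at each position the engine commits to the first alternative that works.
Matches: at [0:3] → 'uli'; at [6:9] → 'uli'; at [11:14] → 'zea'; at [16:19] → 'zea'.
Each match is replaced using the text its own group 1 captured.

'<uli>z22<uli>22<zea>22<zea>'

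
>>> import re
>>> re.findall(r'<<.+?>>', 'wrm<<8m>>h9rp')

Scanning left to right: at [3:9] → '<<8m>>'.
Since nothing is captured, `findall` lists the 1 matched substring directly.

['<<8m>>']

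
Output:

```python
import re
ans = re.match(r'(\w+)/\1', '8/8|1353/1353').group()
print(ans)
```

After group 1 captures some text, `\1` only succeeds where that same text appears again.
With `match`, the pattern is implicitly anchored at the beginning.
The match spans [0:3] → '8/8'.
Captured: group 1 = '8'.

8/8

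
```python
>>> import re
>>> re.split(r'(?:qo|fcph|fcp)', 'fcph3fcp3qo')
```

['', '3', '3', '']

The regex engine tests alternatives in the order written; an earlier branch that matches wins even if a later one would match more.
Matches to split on: at [0:4] → 'fcph'; at [5:8] → 'fcp'; at [9:11] → 'qo'.
The string is cut at each match, leaving 4 pieces.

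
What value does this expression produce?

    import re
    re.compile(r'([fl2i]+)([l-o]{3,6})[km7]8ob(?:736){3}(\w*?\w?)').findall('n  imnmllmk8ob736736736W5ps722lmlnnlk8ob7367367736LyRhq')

[('i', 'mnmllm', 'W')]

A `+?`/`*?`/`{m,n}?` starts at its minimum and grows only as far as needed for what follows to match.
`findall` packs the 3 group values into a tuple for every match.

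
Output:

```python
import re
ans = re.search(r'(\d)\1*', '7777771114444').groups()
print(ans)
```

The backreference `\1` re-matches whatever the first group consumed, character for character.
Unlike `match`, `search` isn't anchored — it looks for the pattern anywhere in the string.
The match spans [0:6] → '777777'.
Captured: group 1 = '7'.

('7',)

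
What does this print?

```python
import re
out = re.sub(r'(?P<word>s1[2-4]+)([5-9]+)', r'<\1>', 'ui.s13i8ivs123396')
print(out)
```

ui.s13i8iv<s1233>

This matches the literal 's1', then one or more of a character in [2-4] (captured as 'word'); then one or more of a character in [5-9] (captured).
Each match is replaced using the text its own group 1 captured.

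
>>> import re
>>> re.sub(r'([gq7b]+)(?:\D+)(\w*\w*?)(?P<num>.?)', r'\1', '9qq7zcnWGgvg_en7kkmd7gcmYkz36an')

'9qq7'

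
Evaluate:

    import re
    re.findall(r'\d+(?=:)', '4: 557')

The positive lookaround only admits positions where the adjacent text matches; those characters stay outside the span.
Scanning left to right: at [0:1] → '4'.
With no groups in the pattern, `findall` gives back each whole match — 1 here.

['4']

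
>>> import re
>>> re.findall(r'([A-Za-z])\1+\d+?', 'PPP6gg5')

['P', 'g']

The backreference `\1` re-matches whatever the first group consumed, character for character.
One capturing group, so `findall` returns just the captured substring from each match — 2 in all.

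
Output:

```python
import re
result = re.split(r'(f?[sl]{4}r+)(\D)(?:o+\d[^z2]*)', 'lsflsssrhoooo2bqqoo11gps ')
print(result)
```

The pattern matches optionally the literal 'f', then exactly 4 of one of [sl], then one or more of the literal 'r' (captured); then a non-digit (captured); then one or more of a literal 'o', then a digit, then zero or more of any character except [z2] (non-capturing group).
Matches to split on: at [2:25] → 'flsssrhoooo2bqqoo11gps '.
`re.split` interleaves the captured-group text with the surrounding fragments.

['ls', 'flsssr', 'h', '']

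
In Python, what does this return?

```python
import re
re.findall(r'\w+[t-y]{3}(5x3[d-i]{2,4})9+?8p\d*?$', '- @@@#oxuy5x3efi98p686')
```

['5x3efi']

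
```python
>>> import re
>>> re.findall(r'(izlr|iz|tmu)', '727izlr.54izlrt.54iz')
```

['izlr', 'izlr', 'iz']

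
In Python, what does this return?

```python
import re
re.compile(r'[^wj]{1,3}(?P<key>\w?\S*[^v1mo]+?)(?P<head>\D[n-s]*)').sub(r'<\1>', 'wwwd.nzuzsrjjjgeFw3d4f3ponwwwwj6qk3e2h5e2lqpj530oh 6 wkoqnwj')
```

'www<zuzsrjjjgeFw3d4f3ponwwwwj6qk3e2h5e2lqpj530oh 6>w<nw>'

This matches 1 to 3 of any character except [wj]; then optionally a word character, then zero or more of a non-whitespace character, then one or more of any character except [v1mo] (lazy) (captured as 'key'); then a non-digit, then zero or more of a character in [n-s] (captured as 'head').
Matches: at [3:53] → 'd.nzuzsrjjjgeFw3d4f3ponwwwwj6qk3e2h5e2lqpj530oh 6 '; at [54:60] → 'koqnwj'.
`\1` in the replacement pulls in group 1's text for each match.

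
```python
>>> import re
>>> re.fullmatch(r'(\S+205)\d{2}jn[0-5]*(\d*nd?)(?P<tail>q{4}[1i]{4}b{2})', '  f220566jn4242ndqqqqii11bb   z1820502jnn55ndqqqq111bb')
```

The pattern matches one or more of a non-whitespace character, then the literal '205' (captured); then exactly 2 of a digit, then the literal 'jn', then zero or more of a character in [0-5]; then zero or more of a digit, then a literal 'n', then optionally the literal 'd' (captured); then exactly 4 of a literal 'q', then exactly 4 of one of [1i], then exactly 2 of the literal 'b' (captured as 'tail').
`fullmatch` succeeds only if the pattern covers the string from start to end.
Here the pattern can't cover the whole string, so the call returns None.

None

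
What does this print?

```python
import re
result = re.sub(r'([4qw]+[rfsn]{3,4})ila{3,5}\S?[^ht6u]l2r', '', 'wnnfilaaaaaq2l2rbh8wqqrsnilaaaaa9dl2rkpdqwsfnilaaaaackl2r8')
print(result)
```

bh8kpd8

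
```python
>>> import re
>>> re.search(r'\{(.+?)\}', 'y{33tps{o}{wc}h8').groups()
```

('33tps{o',)

The match spans [1:10] → '{33tps{o}'.
Captured: group 1 = '33tps{o'.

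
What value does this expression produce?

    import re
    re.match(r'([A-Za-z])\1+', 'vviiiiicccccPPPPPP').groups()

`\1` has to match the exact text group 1 already captured.
`re.match` won't scan ahead — the pattern has to work from the very first character.
The match spans [0:2] → 'vv'.
Captured: group 1 = 'v'.

('v',)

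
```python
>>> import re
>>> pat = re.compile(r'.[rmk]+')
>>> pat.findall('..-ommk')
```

This matches any character; then one or more of one of [rmk].
No capturing groups, so `findall` returns the 1 full match string.

['ommk']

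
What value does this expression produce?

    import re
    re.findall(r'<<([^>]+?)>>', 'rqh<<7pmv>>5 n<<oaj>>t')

['7pmv', 'oaj']

`findall` collects group 1 from each match (2 total).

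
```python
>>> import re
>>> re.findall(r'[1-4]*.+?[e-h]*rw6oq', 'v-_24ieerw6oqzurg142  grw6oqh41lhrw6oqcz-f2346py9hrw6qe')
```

['v-_24ieerw6oq', 'zurg142  grw6oq', 'h41lhrw6oq']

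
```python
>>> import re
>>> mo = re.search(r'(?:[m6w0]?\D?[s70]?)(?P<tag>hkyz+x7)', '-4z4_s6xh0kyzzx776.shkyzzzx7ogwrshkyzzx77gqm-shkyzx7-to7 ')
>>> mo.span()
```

(17, 28)

This matches optionally one of [m6w0], then optionally a non-digit, then optionally one of [s70] (non-capturing group); then the literal 'hky', then one or more of the literal 'z', then the literal 'x7' (captured as 'tag').
`search` walks the string left to right and returns the first match it finds.
The match spans [17:28] → '6.shkyzzzx7'.
Captured: group 1 = 'hkyzzzx7'.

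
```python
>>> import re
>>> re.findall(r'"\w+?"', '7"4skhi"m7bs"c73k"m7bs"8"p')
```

With no groups in the pattern, `findall` gives back each whole match — 3 here.

['"4skhi"', '"c73k"', '"8"']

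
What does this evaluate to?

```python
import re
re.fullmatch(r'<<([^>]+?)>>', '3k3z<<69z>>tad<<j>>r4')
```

None

For `fullmatch`, every character of the input must be accounted for by the pattern.
Here there's no way to consume every character, so the call returns None.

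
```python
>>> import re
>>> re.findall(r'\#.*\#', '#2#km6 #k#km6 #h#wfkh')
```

No capturing groups, so `findall` returns the 1 full match string.

['#2#km6 #k#km6 #h#']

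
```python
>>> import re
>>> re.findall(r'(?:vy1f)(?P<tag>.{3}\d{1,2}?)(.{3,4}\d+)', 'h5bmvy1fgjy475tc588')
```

[('gjy4', '75tc588')]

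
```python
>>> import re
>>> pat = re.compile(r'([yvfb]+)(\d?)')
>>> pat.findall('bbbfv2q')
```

Multiple groups make `findall` return tuples — one 2-tuple for the one match.

[('bbbfv', '2')]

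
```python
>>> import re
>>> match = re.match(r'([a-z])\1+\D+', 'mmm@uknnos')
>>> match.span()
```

The backreference `\1` re-matches whatever the first group consumed, character for character.
`match` is anchored at position 0; if the pattern doesn't fit there, it returns None.
The match spans [0:10] → 'mmm@uknnos'.
Captured: group 1 = 'm'.

(0, 10)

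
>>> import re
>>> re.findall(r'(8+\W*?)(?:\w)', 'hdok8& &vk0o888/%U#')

['8& &', '888/%']

Pattern: one or more of the literal '8', then zero or more of a non-word character (lazy) (captured); then a word character (non-capturing group).
Walking the string: at [4:9] match '8& &v', group 1 = '8& &'; at [12:18] match '888/%U', group 1 = '888/%'.
`findall` collects group 1 from each match (2 total).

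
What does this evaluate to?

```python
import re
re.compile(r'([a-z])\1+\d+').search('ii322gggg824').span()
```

(0, 5)

After group 1 captures some text, `\1` only succeeds where that same text appears again.
`re.search` scans for the first position where the pattern succeeds.
The match spans [0:5] → 'ii322'.
Captured: group 1 = 'i'.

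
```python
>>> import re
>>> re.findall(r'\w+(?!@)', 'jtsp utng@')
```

['jtsp', 'utn']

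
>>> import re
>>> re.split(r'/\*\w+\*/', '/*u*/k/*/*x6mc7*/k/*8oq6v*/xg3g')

['', 'k/*', 'k', 'xg3g']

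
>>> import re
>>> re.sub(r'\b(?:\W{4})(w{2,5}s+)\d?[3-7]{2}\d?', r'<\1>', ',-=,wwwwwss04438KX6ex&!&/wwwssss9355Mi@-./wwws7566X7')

',-=,wwwwwss04438KX6ex<wwwssss>Mi<wwws>X7'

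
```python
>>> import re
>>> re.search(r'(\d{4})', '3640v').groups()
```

('3640',)

The match spans [0:4] → '3640'.
Captured: group 1 = '3640'.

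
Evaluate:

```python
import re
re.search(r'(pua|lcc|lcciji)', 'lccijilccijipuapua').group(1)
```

The regex engine tests alternatives in the order written; an earlier branch that matches wins even if a later one would match more.
`search` walks the string left to right and returns the first match it finds.
The match spans [0:3] → 'lcc'.
Captured: group 1 = 'lcc'.

'lcc'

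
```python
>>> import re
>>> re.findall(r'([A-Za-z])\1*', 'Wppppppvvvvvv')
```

['W', 'p', 'v']

`\1` has to match the exact text group 1 already captured.
Walking the string: at [0:1] match 'W', group 1 = 'W'; at [1:7] match 'pppppp', group 1 = 'p'; at [7:13] match 'vvvvvv', group 1 = 'v'.
With a single group, `findall` returns only what that group captured — 3 items.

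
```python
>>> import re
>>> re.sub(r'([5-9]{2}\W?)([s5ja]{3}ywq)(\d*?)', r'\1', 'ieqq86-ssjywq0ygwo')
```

'ieqq86-0ygwo'

A `+?`/`*?`/`{m,n}?` starts at its minimum and grows only as far as needed for what follows to match.
`\1` in the replacement pulls in group 1's text for each match.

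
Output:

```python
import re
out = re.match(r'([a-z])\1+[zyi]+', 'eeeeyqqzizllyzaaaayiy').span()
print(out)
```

With `match`, the pattern is implicitly anchored at the beginning.
The match spans [0:5] → 'eeeey'.

(0, 5)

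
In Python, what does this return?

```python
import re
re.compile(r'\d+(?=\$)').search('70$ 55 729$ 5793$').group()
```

'70'

The positive lookaround only admits positions where the adjacent text matches; those characters stay outside the span.
The match spans [0:2] → '70'.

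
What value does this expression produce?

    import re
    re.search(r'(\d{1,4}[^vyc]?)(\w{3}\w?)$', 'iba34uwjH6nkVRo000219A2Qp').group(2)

'A2Qp'

Pattern: 1 to 4 of a digit, then optionally any character except [vyc] (captured); then exactly 3 of a word character, then optionally a word character (captured); then anchored at the end.
`re.search` tries every starting position until one works.
The match spans [16:25] → '00219A2Qp'.
Captured: group 1 = '00219', group 2 = 'A2Qp'.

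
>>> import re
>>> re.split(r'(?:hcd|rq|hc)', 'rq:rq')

['', ':', '']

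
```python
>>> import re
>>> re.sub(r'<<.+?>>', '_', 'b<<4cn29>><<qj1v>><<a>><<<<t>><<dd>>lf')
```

`sub` substitutes '_' at each match site.

'b_____lf'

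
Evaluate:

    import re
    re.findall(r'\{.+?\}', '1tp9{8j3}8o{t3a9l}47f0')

Lazy quantifiers expand one character at a time until the remainder of the pattern can match.
Walking the string: at [4:9] → '{8j3}'; at [11:18] → '{t3a9l}'.
Since nothing is captured, `findall` lists the 2 matched substrings directly.

['{8j3}', '{t3a9l}']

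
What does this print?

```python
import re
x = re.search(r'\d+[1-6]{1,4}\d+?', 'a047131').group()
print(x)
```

The pattern matches one or more of a digit, then 1 to 4 of a character in [1-6]; then one or more of a digit (lazy).
Unlike `match`, `search` isn't anchored — it looks for the pattern anywhere in the string.
The match spans [1:7] → '047131'.

047131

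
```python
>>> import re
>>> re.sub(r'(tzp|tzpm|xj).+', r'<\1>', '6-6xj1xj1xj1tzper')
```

Matches: at [3:17] → 'xj1xj1xj1tzper'.
`\1` in the replacement pulls in group 1's text for each match.

'6-6<xj>'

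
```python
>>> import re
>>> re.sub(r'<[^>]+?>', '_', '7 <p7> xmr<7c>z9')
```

'7 _ xmr_z9'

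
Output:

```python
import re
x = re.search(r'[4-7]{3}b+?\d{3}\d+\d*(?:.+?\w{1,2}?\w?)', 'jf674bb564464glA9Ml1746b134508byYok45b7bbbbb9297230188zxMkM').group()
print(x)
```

This matches exactly 3 of a character in [4-7], then one or more of a literal 'b' (lazy); then exactly 3 of a digit, then one or more of a digit, then zero or more of a digit; then one or more of any character (lazy), then 1 to 2 of a word character (lazy), then optionally a word character (non-capturing group).
`re.search` tries every starting position until one works.
The match spans [2:16] → '674bb564464glA'.

674bb564464glA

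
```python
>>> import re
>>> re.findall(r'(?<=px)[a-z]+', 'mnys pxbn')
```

The `(?=…)`/`(?<=…)` assertion just peeks at neighbouring text; it doesn't advance the match position.
Walking the string: at [7:9] → 'bn'.
Since nothing is captured, `findall` lists the 1 matched substring directly.

['bn']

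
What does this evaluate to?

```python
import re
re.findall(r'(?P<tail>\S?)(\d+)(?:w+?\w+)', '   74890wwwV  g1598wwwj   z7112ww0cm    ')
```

[('7', '4890'), ('g', '1598'), ('z', '7112')]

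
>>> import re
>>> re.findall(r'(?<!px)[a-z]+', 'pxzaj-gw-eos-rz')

['pxzaj', 'gw', 'eos', 'rz']

The negative lookaround is zero-width — it rules out positions where the adjacent text would match, without consuming anything.
Since nothing is captured, `findall` lists the 4 matched substrings directly.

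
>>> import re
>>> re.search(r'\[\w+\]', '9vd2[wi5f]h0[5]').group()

Unlike `match`, `search` isn't anchored — it looks for the pattern anywhere in the string.
The match spans [4:10] → '[wi5f]'.

'[wi5f]'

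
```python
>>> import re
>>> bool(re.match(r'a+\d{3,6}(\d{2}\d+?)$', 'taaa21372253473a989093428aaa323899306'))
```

Pattern: one or more of the literal 'a', then 3 to 6 of a digit; then exactly 2 of a digit, then one or more of a digit (lazy) (captured); then anchored at the end.
With `match`, the pattern is implicitly anchored at the beginning.
Here position 0 doesn't satisfy it, so the call returns None, and `bool(None)` is False.

False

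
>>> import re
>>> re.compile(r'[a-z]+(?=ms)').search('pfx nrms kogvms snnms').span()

(4, 6)

The positive lookaround only admits positions where the adjacent text matches; those characters stay outside the span.
The match spans [4:6] → 'nr'.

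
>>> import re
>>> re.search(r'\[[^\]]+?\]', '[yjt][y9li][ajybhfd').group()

'[yjt]'

Unlike `match`, `search` isn't anchored — it looks for the pattern anywhere in the string.
The match spans [0:5] → '[yjt]'.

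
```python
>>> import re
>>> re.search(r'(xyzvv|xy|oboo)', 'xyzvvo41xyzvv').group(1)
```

'xyzvv'

`|` is ordered: at each position the engine commits to the first alternative that works.
`re.search` tries every starting position until one works.
The match spans [0:5] → 'xyzvv'.
Captured: group 1 = 'xyzvv'.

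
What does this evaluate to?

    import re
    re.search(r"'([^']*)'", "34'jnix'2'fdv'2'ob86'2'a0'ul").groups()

('jnix',)

`re.search` scans for the first position where the pattern succeeds.
The match spans [2:8] → "'jnix'".
Captured: group 1 = 'jnix'.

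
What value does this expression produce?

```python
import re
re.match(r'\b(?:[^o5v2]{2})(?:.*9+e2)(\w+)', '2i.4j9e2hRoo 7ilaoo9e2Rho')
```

None

`re.match` only tries the pattern at the start of the string.
Here position 0 doesn't satisfy it, so the call returns None.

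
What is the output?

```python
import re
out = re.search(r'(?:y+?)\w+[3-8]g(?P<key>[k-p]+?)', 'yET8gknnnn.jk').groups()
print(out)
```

The match spans [0:6] → 'yET8gk'.
Captured: group 1 = 'k'.

('k',)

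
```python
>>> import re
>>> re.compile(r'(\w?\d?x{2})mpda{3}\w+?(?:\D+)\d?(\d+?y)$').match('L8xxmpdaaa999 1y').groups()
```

('L8xx', '1y')

The match spans [0:16] → 'L8xxmpdaaa999 1y'.
Captured: group 1 = 'L8xx', group 2 = '1y'.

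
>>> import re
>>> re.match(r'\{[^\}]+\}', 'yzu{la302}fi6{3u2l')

With `match`, the pattern is implicitly anchored at the beginning.
Here the pattern fails at index 0, so the call returns None.

None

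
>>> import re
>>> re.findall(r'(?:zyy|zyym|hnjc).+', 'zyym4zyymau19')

['zyym4zyymau19']

Matches: at [0:13] → 'zyym4zyymau19'.
With no groups in the pattern, `findall` gives back each whole match — 1 here.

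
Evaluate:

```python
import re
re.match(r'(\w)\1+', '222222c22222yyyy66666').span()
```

(0, 6)

A backreference is literal: `\1` must see the identical characters the first group matched.
`re.match` only tries the pattern at the start of the string.
The match spans [0:6] → '222222'.
Captured: group 1 = '2'.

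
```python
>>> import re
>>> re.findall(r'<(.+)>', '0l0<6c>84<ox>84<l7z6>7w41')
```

With a single group, `findall` returns only what that group captured — 1 item.

['6c>84<ox>84<l7z6']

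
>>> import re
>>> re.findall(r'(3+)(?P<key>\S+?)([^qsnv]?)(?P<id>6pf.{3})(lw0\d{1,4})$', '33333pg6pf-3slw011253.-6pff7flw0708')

[('33333', 'pg6pf-3slw011253.', '-', '6pff7f', 'lw0708')]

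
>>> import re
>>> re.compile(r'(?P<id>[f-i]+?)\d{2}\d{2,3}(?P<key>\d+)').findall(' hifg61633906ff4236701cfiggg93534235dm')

[('hifg', '906'), ('ff', '01'), ('figgg', '235')]

This matches one or more of a character in [f-i] (lazy) (captured as 'id'); then exactly 2 of a digit, then 2 to 3 of a digit; then one or more of a digit (captured as 'key').
Walking the string: at [1:13] match 'hifg61633906', groups = ('hifg', '906'); at [13:22] match 'ff4236701', groups = ('ff', '01'); at [23:36] match 'figgg93534235', groups = ('figgg', '235').
With 2 capturing groups, `findall` returns a 2-tuple per match.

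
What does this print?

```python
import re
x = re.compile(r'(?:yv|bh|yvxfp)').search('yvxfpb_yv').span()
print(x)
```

The regex engine tests alternatives in the order written; an earlier branch that matches wins even if a later one would match more.
The match spans [0:2] → 'yv'.

(0, 2)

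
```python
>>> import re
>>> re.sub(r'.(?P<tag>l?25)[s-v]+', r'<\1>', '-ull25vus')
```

The pattern matches any character; then optionally a literal 'l', then the literal '25' (captured as 'tag'); then one or more of a character in [s-v].
Matches: at [2:9] → 'll25vus'.
Each match is replaced using the text its own group 1 captured.

'-u<l25>'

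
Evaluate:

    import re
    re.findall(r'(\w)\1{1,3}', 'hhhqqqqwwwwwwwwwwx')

A backreference is literal: `\1` must see the identical characters the first group matched.
Scanning left to right: at [0:3] match 'hhh', group 1 = 'h'; at [3:7] match 'qqqq', group 1 = 'q'; at [7:11] match 'wwww', group 1 = 'w'; at [11:15] match 'wwww', group 1 = 'w'; at [15:17] match 'ww', group 1 = 'w'.
With a single group, `findall` returns only what that group captured — 5 items.

['h', 'q', 'w', 'w', 'w']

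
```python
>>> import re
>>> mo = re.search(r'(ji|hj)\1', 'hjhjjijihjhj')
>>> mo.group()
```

`\1` is not a pattern — it's the concrete string captured by group 1, re-applied verbatim.
`re.search` tries every starting position until one works.
The match spans [0:4] → 'hjhj'.
Captured: group 1 = 'hj'.

'hjhj'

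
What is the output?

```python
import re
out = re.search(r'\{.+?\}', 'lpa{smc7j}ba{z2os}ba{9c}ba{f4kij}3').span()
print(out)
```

(3, 10)

`search` walks the string left to right and returns the first match it finds.
The match spans [3:10] → '{smc7j}'.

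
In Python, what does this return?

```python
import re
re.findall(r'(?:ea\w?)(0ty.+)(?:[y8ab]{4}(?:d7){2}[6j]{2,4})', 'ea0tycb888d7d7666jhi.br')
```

['0tyc']

One capturing group, so `findall` returns just the captured substring from the one match — 1 in all.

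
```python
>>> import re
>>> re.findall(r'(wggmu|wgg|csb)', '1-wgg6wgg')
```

Walking the string: at [2:5] match 'wgg', group 1 = 'wgg'; at [6:9] match 'wgg', group 1 = 'wgg'.
With a single group, `findall` returns only what that group captured — 2 items.

['wgg', 'wgg']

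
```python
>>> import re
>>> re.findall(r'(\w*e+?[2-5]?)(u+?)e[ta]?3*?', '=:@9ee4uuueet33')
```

[('9ee4', 'uuu')]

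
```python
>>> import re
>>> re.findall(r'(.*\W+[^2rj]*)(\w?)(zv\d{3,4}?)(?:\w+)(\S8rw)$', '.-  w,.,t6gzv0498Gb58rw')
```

Pattern: zero or more of any character, then one or more of a non-word character, then zero or more of any character except [2rj] (captured); then optionally a word character (captured); then the literal 'zv', then 3 to 4 of a digit (lazy) (captured); then one or more of a word character (non-capturing group); then a non-whitespace character, then the literal '8rw' (captured); then anchored at the end.
A non-greedy quantifier consumes as few characters as it can — just enough that the remainder of the pattern still matches from where it stops; whatever follows it matches normally.
Matches: at [0:23] match '.-  w,.,t6gzv0498Gb58rw', groups = ('.-  w,.,t6g', '', 'zv049', '58rw').
Multiple groups make `findall` return tuples — one 4-tuple for the one match.

[('.-  w,.,t6g', '', 'zv049', '58rw')]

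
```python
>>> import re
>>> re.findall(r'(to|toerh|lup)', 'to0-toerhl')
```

`|` is ordered: at each position the engine commits to the first alternative that works.
Scanning left to right: at [0:2] match 'to', group 1 = 'to'; at [4:6] match 'to', group 1 = 'to'.
With a single group, `findall` returns only what that group captured — 2 items.

['to', 'to']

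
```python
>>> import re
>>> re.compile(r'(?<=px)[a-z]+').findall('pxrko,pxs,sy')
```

['rko', 's']

The `(?=…)`/`(?<=…)` assertion just peeks at neighbouring text; it doesn't advance the match position.
Since nothing is captured, `findall` lists the 2 matched substrings directly.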